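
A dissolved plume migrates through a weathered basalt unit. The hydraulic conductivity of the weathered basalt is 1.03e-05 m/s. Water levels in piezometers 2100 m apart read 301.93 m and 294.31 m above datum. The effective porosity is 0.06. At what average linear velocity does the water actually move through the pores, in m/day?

Convert K: 1.03e-05 m/s × 86400 = 0.8899 m/day.
Hydraulic gradient i = (301.93 − 294.31) / 2100 = 7.62 / 2100 = 0.003629.
Darcy flux q = K · i = 0.8899 × 0.003629 = 0.003229 m/day.
Seepage velocity v = q / n_e = 0.003229 / 0.06 = 0.05382 m/day.

0.0538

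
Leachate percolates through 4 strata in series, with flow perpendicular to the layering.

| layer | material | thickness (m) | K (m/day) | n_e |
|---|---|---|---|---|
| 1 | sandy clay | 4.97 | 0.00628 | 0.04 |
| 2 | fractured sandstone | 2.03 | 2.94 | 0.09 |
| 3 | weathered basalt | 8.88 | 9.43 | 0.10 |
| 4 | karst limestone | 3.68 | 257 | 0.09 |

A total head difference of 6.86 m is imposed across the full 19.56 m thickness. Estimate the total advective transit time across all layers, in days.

With flow normal to the layers, continuity requires the same specific discharge q through every layer.
Σ(b_i/K_i) = 4.97/0.00628 + 2.03/2.94 + 8.88/9.43 + 3.68/257 = 793.0 d.
q = Δh / Σ(b_i/K_i) = 6.86 / 793.0 = 0.008650 m/day.
In each layer the seepage velocity is v_i = q/n_i, so the layer transit time is t_i = b_i·n_i / q:
  layer 1 (sandy clay): t_1 = 4.97 × 0.04 / 0.008650 = 22.98 d
  layer 2 (fractured sandstone): t_2 = 2.03 × 0.09 / 0.008650 = 21.12 d
  layer 3 (weathered basalt): t_3 = 8.88 × 0.10 / 0.008650 = 102.7 d
  layer 4 (karst limestone): t_4 = 3.68 × 0.09 / 0.008650 = 38.29 d
Total t = Σ t_i = 185.0 days.

185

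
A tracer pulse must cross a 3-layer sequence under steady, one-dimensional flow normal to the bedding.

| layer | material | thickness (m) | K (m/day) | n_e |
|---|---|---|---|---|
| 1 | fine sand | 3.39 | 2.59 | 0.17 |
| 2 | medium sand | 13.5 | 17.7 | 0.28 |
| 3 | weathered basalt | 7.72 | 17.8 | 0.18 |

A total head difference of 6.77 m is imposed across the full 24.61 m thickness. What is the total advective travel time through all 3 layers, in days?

With flow normal to the layers, continuity requires the same specific discharge q through every layer.
Σ(b_i/K_i) = 3.39/2.59 + 13.5/17.7 + 7.72/17.8 = 2.505 d.
q = Δh / Σ(b_i/K_i) = 6.77 / 2.505 = 2.702 m/day.
In each layer the seepage velocity is v_i = q/n_i, so the layer transit time is t_i = b_i·n_i / q:
  layer 1 (fine sand): t_1 = 3.39 × 0.17 / 2.702 = 0.2133 d
  layer 2 (medium sand): t_2 = 13.5 × 0.28 / 2.702 = 1.399 d
  layer 3 (weathered basalt): t_3 = 7.72 × 0.18 / 2.702 = 0.5142 d
Total t = Σ t_i = 2.126 days.

2.13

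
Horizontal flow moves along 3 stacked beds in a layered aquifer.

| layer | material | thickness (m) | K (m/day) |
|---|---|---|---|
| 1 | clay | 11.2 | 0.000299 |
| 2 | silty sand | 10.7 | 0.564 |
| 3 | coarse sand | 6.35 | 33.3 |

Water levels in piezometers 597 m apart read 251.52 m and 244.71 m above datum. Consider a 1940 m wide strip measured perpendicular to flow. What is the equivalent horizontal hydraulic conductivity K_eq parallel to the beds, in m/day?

7.70

Flow is parallel to layering, so each bed carries its own Darcy discharge and the transmissivities add.
Σ(K_i·b_i) = 0.000299×11.2 + 0.564×10.7 + 33.3×6.35 = 217.5 m²/day.
Total thickness b = 28.25 m, so K_eq = Σ(K_i·b_i)/b = 7.699 m/day.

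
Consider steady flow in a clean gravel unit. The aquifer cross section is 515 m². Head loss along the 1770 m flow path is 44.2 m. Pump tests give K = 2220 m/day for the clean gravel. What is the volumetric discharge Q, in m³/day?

Hydraulic gradient i = Δh / L = 44.2 / 1770 = 0.02497.
Darcy's law: Q = K · A · i = 2220 × 515.0 × 0.02497 = 28550 m³/day.

28600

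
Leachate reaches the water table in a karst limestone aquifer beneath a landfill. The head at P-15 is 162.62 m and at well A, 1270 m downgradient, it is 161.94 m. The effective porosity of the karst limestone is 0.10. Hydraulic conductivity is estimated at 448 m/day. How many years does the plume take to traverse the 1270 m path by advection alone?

Hydraulic gradient i = (162.62 − 161.94) / 1270 = 0.68 / 1270 = 0.0005354.
Darcy flux q = K · i = 448.0 × 0.0005354 = 0.2399 m/day.
Seepage velocity v = q / n_e = 0.2399 / 0.10 = 2.399 m/day.
Travel time t = L / v = 1270 / 2.399 = 529.4 days = 1.450 years.

1.45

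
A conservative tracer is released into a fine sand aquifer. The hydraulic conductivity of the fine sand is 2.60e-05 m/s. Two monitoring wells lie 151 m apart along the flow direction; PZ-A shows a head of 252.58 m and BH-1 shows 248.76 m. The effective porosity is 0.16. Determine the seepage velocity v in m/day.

Convert K: 2.60e-05 m/s × 86400 = 2.246 m/day.
Hydraulic gradient i = (252.58 − 248.76) / 151 = 3.82 / 151 = 0.02530.
Darcy flux q = K · i = 2.246 × 0.02530 = 0.05683 m/day.
Seepage velocity v = q / n_e = 0.05683 / 0.16 = 0.3552 m/day.

0.355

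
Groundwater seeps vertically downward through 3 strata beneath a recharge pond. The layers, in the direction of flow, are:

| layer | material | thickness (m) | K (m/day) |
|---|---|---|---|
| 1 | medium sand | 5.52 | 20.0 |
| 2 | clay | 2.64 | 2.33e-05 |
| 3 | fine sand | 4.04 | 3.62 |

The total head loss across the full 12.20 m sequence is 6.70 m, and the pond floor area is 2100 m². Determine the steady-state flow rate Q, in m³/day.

0.124

Flow is perpendicular to layering, so the layers act in series and the equivalent K is the thickness-weighted harmonic mean.
Total thickness L = 5.52 + 2.64 + 4.04 = 12.20 m.
Σ(b_i/K_i) = 5.52/20.0 + 2.64/2.33e-05 + 4.04/3.62 = 1.133e+05 d.
K_eq = L / Σ(b_i/K_i) = 12.20 / 1.133e+05 = 0.0001077 m/day.
Q = K_eq · A · (Δh/L) = 0.0001077 × 2100 × (6.70/12.20) = 0.1242 m³/day.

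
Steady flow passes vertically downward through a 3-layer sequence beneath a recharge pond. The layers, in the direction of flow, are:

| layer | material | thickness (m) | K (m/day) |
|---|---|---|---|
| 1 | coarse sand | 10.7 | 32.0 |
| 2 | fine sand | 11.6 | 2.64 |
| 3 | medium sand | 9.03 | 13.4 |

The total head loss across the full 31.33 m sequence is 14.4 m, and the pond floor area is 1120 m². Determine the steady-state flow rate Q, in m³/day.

Flow is perpendicular to layering, so the layers act in series and the equivalent K is the thickness-weighted harmonic mean.
Total thickness L = 10.7 + 11.6 + 9.03 = 31.33 m.
Σ(b_i/K_i) = 10.7/32.0 + 11.6/2.64 + 9.03/13.4 = 5.402 d.
K_eq = L / Σ(b_i/K_i) = 31.33 / 5.402 = 5.799 m/day.
Q = K_eq · A · (Δh/L) = 5.799 × 1120 × (14.4/31.33) = 2985 m³/day.

2990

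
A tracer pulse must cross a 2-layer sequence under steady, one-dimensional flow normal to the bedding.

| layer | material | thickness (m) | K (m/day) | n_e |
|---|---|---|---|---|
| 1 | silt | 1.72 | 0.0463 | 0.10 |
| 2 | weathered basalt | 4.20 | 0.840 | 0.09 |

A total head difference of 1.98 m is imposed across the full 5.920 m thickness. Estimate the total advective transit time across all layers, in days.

11.7

With flow normal to the layers, continuity requires the same specific discharge q through every layer.
Σ(b_i/K_i) = 1.72/0.0463 + 4.20/0.840 = 42.15 d.
q = Δh / Σ(b_i/K_i) = 1.98 / 42.15 = 0.04698 m/day.
In each layer the seepage velocity is v_i = q/n_i, so the layer transit time is t_i = b_i·n_i / q:
  layer 1 (silt): t_1 = 1.72 × 0.10 / 0.04698 = 3.661 d
  layer 2 (weathered basalt): t_2 = 4.20 × 0.09 / 0.04698 = 8.047 d
Total t = Σ t_i = 11.71 days.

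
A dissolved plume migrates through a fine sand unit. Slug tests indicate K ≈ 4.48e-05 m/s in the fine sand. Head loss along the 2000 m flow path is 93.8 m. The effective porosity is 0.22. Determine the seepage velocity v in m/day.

0.825

Convert K: 4.48e-05 m/s × 86400 = 3.871 m/day.
Hydraulic gradient i = Δh / L = 93.8 / 2000 = 0.04690.
Darcy flux q = K · i = 3.871 × 0.04690 = 0.1815 m/day.
Seepage velocity v = q / n_e = 0.1815 / 0.22 = 0.8252 m/day.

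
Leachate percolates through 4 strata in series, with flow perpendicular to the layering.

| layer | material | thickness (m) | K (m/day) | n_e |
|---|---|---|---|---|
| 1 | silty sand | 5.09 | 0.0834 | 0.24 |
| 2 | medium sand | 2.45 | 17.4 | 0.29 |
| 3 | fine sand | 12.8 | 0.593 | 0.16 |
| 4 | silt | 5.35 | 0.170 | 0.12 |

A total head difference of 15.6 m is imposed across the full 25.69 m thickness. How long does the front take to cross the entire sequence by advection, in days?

With flow normal to the layers, continuity requires the same specific discharge q through every layer.
Σ(b_i/K_i) = 5.09/0.0834 + 2.45/17.4 + 12.8/0.593 + 5.35/0.170 = 114.2 d.
q = Δh / Σ(b_i/K_i) = 15.6 / 114.2 = 0.1366 m/day.
In each layer the seepage velocity is v_i = q/n_i, so the layer transit time is t_i = b_i·n_i / q:
  layer 1 (silty sand): t_1 = 5.09 × 0.24 / 0.1366 = 8.945 d
  layer 2 (medium sand): t_2 = 2.45 × 0.29 / 0.1366 = 5.202 d
  layer 3 (fine sand): t_3 = 12.8 × 0.16 / 0.1366 = 15.00 d
  layer 4 (silt): t_4 = 5.35 × 0.12 / 0.1366 = 4.701 d
Total t = Σ t_i = 33.84 days.

33.8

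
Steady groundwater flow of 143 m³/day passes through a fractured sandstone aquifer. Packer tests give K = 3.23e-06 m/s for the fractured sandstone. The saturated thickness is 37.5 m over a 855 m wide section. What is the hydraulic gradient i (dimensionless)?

Convert K: 3.23e-06 m/s × 86400 = 0.2791 m/day.
Cross-sectional area A = 855 × 37.5 = 32062 m².
From Q = K·A·i, i = Q / (K·A) = 143 / (0.2791 × 32062) = 0.01598.

0.0160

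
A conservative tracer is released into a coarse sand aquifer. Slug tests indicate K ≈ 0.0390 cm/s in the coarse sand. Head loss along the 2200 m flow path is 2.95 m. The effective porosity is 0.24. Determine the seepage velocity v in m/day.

Convert K: 0.0390 cm/s × 864 = 33.70 m/day.
Hydraulic gradient i = Δh / L = 2.95 / 2200 = 0.001341.
Darcy flux q = K · i = 33.70 × 0.001341 = 0.04518 m/day.
Seepage velocity v = q / n_e = 0.04518 / 0.24 = 0.1883 m/day.

0.188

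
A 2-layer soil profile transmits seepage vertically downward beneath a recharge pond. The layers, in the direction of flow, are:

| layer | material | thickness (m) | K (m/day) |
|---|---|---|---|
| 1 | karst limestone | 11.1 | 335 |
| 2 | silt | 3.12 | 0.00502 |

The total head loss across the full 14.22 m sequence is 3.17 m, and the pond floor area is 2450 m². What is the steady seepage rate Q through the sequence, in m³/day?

12.5

Flow is perpendicular to layering, so the layers act in series and the equivalent K is the thickness-weighted harmonic mean.
Total thickness L = 11.1 + 3.12 = 14.22 m.
Σ(b_i/K_i) = 11.1/335 + 3.12/0.00502 = 621.5 d.
K_eq = L / Σ(b_i/K_i) = 14.22 / 621.5 = 0.02288 m/day.
Q = K_eq · A · (Δh/L) = 0.02288 × 2450 × (3.17/14.22) = 12.50 m³/day.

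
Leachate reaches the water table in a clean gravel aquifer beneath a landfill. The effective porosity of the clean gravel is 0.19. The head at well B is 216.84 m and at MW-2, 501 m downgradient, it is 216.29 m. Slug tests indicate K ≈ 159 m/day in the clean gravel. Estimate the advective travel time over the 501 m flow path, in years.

1.49

Hydraulic gradient i = (216.84 − 216.29) / 501 = 0.55 / 501 = 0.001098.
Darcy flux q = K · i = 159.0 × 0.001098 = 0.1746 m/day.
Seepage velocity v = q / n_e = 0.1746 / 0.19 = 0.9187 m/day.
Travel time t = L / v = 501 / 0.9187 = 545.3 days = 1.493 years.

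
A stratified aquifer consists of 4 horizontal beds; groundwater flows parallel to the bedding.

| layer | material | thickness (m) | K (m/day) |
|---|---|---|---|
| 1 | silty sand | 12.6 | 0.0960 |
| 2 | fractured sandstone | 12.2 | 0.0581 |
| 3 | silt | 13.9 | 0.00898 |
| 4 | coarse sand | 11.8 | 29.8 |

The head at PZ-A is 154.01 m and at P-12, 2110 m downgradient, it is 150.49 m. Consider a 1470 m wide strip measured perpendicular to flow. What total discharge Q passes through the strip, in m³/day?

Flow is parallel to layering, so each bed carries its own Darcy discharge and the transmissivities add.
Σ(K_i·b_i) = 0.0960×12.6 + 0.0581×12.2 + 0.00898×13.9 + 29.8×11.8 = 353.7 m²/day.
Hydraulic gradient i = (154.01 − 150.49) / 2110 = 3.52 / 2110 = 0.001668.
Q = Σ(K_i·b_i) · W · i = 353.7 × 1470 × 0.001668 = 867.3 m³/day.

867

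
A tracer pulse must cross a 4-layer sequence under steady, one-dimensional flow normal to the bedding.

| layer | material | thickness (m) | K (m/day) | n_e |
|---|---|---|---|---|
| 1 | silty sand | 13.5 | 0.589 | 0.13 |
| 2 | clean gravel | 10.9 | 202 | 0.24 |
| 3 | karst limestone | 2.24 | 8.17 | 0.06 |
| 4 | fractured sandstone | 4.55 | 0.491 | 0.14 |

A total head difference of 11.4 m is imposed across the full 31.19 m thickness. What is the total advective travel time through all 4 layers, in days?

14.7

With flow normal to the layers, continuity requires the same specific discharge q through every layer.
Σ(b_i/K_i) = 13.5/0.589 + 10.9/202 + 2.24/8.17 + 4.55/0.491 = 32.52 d.
q = Δh / Σ(b_i/K_i) = 11.4 / 32.52 = 0.3506 m/day.
In each layer the seepage velocity is v_i = q/n_i, so the layer transit time is t_i = b_i·n_i / q:
  layer 1 (silty sand): t_1 = 13.5 × 0.13 / 0.3506 = 5.006 d
  layer 2 (clean gravel): t_2 = 10.9 × 0.24 / 0.3506 = 7.461 d
  layer 3 (karst limestone): t_3 = 2.24 × 0.06 / 0.3506 = 0.3833 d
  layer 4 (fractured sandstone): t_4 = 4.55 × 0.14 / 0.3506 = 1.817 d
Total t = Σ t_i = 14.67 days.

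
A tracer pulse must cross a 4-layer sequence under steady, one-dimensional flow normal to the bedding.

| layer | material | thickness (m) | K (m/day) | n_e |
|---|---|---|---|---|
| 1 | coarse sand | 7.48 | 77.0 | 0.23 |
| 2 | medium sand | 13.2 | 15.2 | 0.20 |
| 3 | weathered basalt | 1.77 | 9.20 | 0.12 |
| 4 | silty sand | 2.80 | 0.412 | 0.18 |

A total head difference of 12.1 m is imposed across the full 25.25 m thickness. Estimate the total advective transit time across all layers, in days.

With flow normal to the layers, continuity requires the same specific discharge q through every layer.
Σ(b_i/K_i) = 7.48/77.0 + 13.2/15.2 + 1.77/9.20 + 2.80/0.412 = 7.954 d.
q = Δh / Σ(b_i/K_i) = 12.1 / 7.954 = 1.521 m/day.
In each layer the seepage velocity is v_i = q/n_i, so the layer transit time is t_i = b_i·n_i / q:
  layer 1 (coarse sand): t_1 = 7.48 × 0.23 / 1.521 = 1.131 d
  layer 2 (medium sand): t_2 = 13.2 × 0.20 / 1.521 = 1.735 d
  layer 3 (weathered basalt): t_3 = 1.77 × 0.12 / 1.521 = 0.1396 d
  layer 4 (silty sand): t_4 = 2.80 × 0.18 / 1.521 = 0.3313 d
Total t = Σ t_i = 3.337 days.

3.34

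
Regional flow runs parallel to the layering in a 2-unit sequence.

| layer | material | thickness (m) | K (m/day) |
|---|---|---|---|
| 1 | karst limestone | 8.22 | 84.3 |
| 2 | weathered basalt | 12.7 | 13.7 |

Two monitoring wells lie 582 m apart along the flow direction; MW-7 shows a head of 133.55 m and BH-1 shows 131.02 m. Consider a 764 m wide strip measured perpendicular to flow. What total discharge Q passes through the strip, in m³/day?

Flow is parallel to layering, so each bed carries its own Darcy discharge and the transmissivities add.
Σ(K_i·b_i) = 84.3×8.22 + 13.7×12.7 = 866.9 m²/day.
Hydraulic gradient i = (133.55 − 131.02) / 582 = 2.53 / 582 = 0.004347.
Q = Σ(K_i·b_i) · W · i = 866.9 × 764 × 0.004347 = 2879 m³/day.

2880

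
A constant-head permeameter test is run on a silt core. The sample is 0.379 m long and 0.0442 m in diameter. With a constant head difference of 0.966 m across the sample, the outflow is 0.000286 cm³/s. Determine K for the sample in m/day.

0.00632

Cross-sectional area A = π·(d/2)² = π × (0.0442/2)² = 0.001534 m².
Convert discharge: 0.000286 cm³/s = 2.860e-10 m³/s.
Darcy's law rearranged: K = Q·L / (A·Δh) = 2.860e-10 × 0.379 / (0.001534 × 0.966) = 7.313e-08 m/s = 0.006318 m/day.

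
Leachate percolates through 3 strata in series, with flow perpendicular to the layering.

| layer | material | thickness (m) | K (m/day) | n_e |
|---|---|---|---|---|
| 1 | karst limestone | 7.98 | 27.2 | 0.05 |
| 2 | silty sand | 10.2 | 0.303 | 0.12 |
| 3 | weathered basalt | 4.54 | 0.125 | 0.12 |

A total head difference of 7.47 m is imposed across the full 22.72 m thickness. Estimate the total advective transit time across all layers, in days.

20.4

With flow normal to the layers, continuity requires the same specific discharge q through every layer.
Σ(b_i/K_i) = 7.98/27.2 + 10.2/0.303 + 4.54/0.125 = 70.28 d.
q = Δh / Σ(b_i/K_i) = 7.47 / 70.28 = 0.1063 m/day.
In each layer the seepage velocity is v_i = q/n_i, so the layer transit time is t_i = b_i·n_i / q:
  layer 1 (karst limestone): t_1 = 7.98 × 0.05 / 0.1063 = 3.754 d
  layer 2 (silty sand): t_2 = 10.2 × 0.12 / 0.1063 = 11.52 d
  layer 3 (weathered basalt): t_3 = 4.54 × 0.12 / 0.1063 = 5.125 d
Total t = Σ t_i = 20.39 days.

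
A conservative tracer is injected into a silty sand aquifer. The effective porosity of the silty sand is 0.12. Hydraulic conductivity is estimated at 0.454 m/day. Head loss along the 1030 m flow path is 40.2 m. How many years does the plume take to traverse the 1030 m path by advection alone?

Hydraulic gradient i = Δh / L = 40.2 / 1030 = 0.03903.
Darcy flux q = K · i = 0.4540 × 0.03903 = 0.01772 m/day.
Seepage velocity v = q / n_e = 0.01772 / 0.12 = 0.1477 m/day.
Travel time t = L / v = 1030 / 0.1477 = 6975 days = 19.10 years.

19.1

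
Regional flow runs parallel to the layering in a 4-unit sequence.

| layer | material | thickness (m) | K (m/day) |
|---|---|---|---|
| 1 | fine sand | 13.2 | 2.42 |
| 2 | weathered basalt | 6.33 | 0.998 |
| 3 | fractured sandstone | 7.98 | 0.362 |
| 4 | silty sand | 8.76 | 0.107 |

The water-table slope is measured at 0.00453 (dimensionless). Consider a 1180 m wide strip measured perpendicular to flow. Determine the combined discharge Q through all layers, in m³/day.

225

Flow is parallel to layering, so each bed carries its own Darcy discharge and the transmissivities add.
Σ(K_i·b_i) = 2.42×13.2 + 0.998×6.33 + 0.362×7.98 + 0.107×8.76 = 42.09 m²/day.
Hydraulic gradient i = 0.00453.
Q = Σ(K_i·b_i) · W · i = 42.09 × 1180 × 0.004530 = 225.0 m³/day.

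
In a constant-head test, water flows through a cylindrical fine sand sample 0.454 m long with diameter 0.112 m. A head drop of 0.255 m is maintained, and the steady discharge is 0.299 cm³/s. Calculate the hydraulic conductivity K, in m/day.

Cross-sectional area A = π·(d/2)² = π × (0.112/2)² = 0.009852 m².
Convert discharge: 0.299 cm³/s = 2.990e-07 m³/s.
Darcy's law rearranged: K = Q·L / (A·Δh) = 2.990e-07 × 0.454 / (0.009852 × 0.255) = 5.403e-05 m/s = 4.668 m/day.

4.67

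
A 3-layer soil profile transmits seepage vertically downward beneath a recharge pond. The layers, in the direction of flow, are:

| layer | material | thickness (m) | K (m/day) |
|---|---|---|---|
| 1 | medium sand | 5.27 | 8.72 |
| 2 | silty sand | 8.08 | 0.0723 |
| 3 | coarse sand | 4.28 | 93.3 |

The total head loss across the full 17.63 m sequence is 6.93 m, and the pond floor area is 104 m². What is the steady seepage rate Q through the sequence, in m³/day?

6.41

Flow is perpendicular to layering, so the layers act in series and the equivalent K is the thickness-weighted harmonic mean.
Total thickness L = 5.27 + 8.08 + 4.28 = 17.63 m.
Σ(b_i/K_i) = 5.27/8.72 + 8.08/0.0723 + 4.28/93.3 = 112.4 d.
K_eq = L / Σ(b_i/K_i) = 17.63 / 112.4 = 0.1568 m/day.
Q = K_eq · A · (Δh/L) = 0.1568 × 104 × (6.93/17.63) = 6.412 m³/day.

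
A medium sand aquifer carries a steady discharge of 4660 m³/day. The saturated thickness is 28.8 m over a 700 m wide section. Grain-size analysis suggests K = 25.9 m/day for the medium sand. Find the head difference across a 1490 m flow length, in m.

13.3

Cross-sectional area A = 700 × 28.8 = 20160 m².
From Q = K·A·i, i = Q / (K·A) = 4660 / (25.90 × 20160) = 0.008925.
Head loss Δh = i · L = 0.008925 × 1490 = 13.30 m.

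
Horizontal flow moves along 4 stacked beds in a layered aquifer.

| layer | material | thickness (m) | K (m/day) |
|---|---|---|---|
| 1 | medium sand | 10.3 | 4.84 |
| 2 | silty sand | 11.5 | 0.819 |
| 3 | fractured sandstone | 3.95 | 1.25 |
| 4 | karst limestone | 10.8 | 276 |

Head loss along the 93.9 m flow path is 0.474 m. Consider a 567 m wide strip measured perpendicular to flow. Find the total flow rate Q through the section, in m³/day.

8720

Flow is parallel to layering, so each bed carries its own Darcy discharge and the transmissivities add.
Σ(K_i·b_i) = 4.84×10.3 + 0.819×11.5 + 1.25×3.95 + 276×10.8 = 3045 m²/day.
Hydraulic gradient i = Δh / L = 0.474 / 93.9 = 0.005048.
Q = Σ(K_i·b_i) · W · i = 3045 × 567 × 0.005048 = 8715 m³/day.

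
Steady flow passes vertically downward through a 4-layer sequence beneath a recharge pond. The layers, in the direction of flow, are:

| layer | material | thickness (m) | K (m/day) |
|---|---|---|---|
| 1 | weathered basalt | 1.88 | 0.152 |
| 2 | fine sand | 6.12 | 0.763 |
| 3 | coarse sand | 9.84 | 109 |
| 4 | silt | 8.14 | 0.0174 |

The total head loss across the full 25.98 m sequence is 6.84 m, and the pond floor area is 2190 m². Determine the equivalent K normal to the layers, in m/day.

Flow is perpendicular to layering, so the layers act in series and the equivalent K is the thickness-weighted harmonic mean.
Total thickness L = 1.88 + 6.12 + 9.84 + 8.14 = 25.98 m.
Σ(b_i/K_i) = 1.88/0.152 + 6.12/0.763 + 9.84/109 + 8.14/0.0174 = 488.3 d.
K_eq = L / Σ(b_i/K_i) = 25.98 / 488.3 = 0.05321 m/day.

0.0532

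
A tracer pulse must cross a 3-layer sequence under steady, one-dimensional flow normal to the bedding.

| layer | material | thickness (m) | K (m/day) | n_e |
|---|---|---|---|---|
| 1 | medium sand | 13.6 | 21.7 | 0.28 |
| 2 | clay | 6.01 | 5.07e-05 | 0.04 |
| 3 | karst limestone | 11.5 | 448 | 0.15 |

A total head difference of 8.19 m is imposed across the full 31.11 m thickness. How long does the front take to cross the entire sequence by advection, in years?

With flow normal to the layers, continuity requires the same specific discharge q through every layer.
Σ(b_i/K_i) = 13.6/21.7 + 6.01/5.07e-05 + 11.5/448 = 1.185e+05 d.
q = Δh / Σ(b_i/K_i) = 8.19 / 1.185e+05 = 6.909e-05 m/day.
In each layer the seepage velocity is v_i = q/n_i, so the layer transit time is t_i = b_i·n_i / q:
  layer 1 (medium sand): t_1 = 13.6 × 0.28 / 6.909e-05 = 55117 d
  layer 2 (clay): t_2 = 6.01 × 0.04 / 6.909e-05 = 3480 d
  layer 3 (karst limestone): t_3 = 11.5 × 0.15 / 6.909e-05 = 24967 d
Total t = Σ t_i = 83564 days = 228.8 years.

229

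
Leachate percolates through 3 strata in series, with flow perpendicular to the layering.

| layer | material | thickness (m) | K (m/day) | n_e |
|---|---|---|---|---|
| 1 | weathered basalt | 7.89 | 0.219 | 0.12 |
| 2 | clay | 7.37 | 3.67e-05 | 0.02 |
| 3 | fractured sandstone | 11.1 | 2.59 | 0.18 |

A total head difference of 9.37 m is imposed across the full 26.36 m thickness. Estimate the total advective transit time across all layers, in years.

With flow normal to the layers, continuity requires the same specific discharge q through every layer.
Σ(b_i/K_i) = 7.89/0.219 + 7.37/3.67e-05 + 11.1/2.59 = 2.009e+05 d.
q = Δh / Σ(b_i/K_i) = 9.37 / 2.009e+05 = 4.665e-05 m/day.
In each layer the seepage velocity is v_i = q/n_i, so the layer transit time is t_i = b_i·n_i / q:
  layer 1 (weathered basalt): t_1 = 7.89 × 0.12 / 4.665e-05 = 20296 d
  layer 2 (clay): t_2 = 7.37 × 0.02 / 4.665e-05 = 3160 d
  layer 3 (fractured sandstone): t_3 = 11.1 × 0.18 / 4.665e-05 = 42830 d
Total t = Σ t_i = 66285 days = 181.5 years.

181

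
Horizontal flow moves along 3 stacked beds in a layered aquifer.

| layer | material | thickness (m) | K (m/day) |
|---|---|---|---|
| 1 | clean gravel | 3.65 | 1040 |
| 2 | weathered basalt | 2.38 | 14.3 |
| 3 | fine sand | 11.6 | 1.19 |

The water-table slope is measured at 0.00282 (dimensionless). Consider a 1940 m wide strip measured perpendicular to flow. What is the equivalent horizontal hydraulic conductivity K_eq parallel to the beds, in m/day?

Flow is parallel to layering, so each bed carries its own Darcy discharge and the transmissivities add.
Σ(K_i·b_i) = 1040×3.65 + 14.3×2.38 + 1.19×11.6 = 3844 m²/day.
Total thickness b = 17.63 m, so K_eq = Σ(K_i·b_i)/b = 218.0 m/day.

218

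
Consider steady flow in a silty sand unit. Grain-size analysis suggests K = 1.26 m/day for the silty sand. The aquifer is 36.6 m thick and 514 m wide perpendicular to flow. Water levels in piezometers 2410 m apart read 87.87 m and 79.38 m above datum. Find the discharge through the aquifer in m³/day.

Cross-sectional area A = 514 × 36.6 = 18812 m².
Hydraulic gradient i = (87.87 − 79.38) / 2410 = 8.49 / 2410 = 0.003523.
Darcy's law: Q = K · A · i = 1.260 × 18812 × 0.003523 = 83.50 m³/day.

83.5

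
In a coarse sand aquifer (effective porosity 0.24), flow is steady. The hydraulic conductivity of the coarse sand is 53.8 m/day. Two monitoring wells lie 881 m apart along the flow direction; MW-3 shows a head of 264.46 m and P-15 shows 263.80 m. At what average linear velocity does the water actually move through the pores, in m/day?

0.168

Hydraulic gradient i = (264.46 − 263.80) / 881 = 0.66 / 881 = 0.0007491.
Darcy flux q = K · i = 53.80 × 0.0007491 = 0.04030 m/day.
Seepage velocity v = q / n_e = 0.04030 / 0.24 = 0.1679 m/day.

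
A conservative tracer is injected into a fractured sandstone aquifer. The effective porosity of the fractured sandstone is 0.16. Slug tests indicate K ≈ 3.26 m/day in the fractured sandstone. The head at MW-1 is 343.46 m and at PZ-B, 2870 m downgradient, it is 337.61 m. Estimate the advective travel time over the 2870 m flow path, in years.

Hydraulic gradient i = (343.46 − 337.61) / 2870 = 5.85 / 2870 = 0.002038.
Darcy flux q = K · i = 3.260 × 0.002038 = 0.006645 m/day.
Seepage velocity v = q / n_e = 0.006645 / 0.16 = 0.04153 m/day.
Travel time t = L / v = 2870 / 0.04153 = 69105 days = 189.2 years.

189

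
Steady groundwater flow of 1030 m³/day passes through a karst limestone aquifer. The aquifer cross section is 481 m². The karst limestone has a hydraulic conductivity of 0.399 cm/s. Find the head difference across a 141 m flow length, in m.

Convert K: 0.399 cm/s × 864 = 344.7 m/day.
From Q = K·A·i, i = Q / (K·A) = 1030 / (344.7 × 481.0) = 0.006212.
Head loss Δh = i · L = 0.006212 × 141 = 0.8758 m.

0.876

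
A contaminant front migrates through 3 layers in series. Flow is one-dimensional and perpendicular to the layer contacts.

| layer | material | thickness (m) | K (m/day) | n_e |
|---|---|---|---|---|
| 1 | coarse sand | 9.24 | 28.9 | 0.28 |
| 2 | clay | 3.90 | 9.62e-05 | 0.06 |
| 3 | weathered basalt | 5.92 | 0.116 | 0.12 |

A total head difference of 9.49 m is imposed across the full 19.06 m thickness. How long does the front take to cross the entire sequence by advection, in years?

With flow normal to the layers, continuity requires the same specific discharge q through every layer.
Σ(b_i/K_i) = 9.24/28.9 + 3.90/9.62e-05 + 5.92/0.116 = 40592 d.
q = Δh / Σ(b_i/K_i) = 9.49 / 40592 = 0.0002338 m/day.
In each layer the seepage velocity is v_i = q/n_i, so the layer transit time is t_i = b_i·n_i / q:
  layer 1 (coarse sand): t_1 = 9.24 × 0.28 / 0.0002338 = 11066 d
  layer 2 (clay): t_2 = 3.90 × 0.06 / 0.0002338 = 1001 d
  layer 3 (weathered basalt): t_3 = 5.92 × 0.12 / 0.0002338 = 3039 d
Total t = Σ t_i = 15106 days = 41.36 years.

41.4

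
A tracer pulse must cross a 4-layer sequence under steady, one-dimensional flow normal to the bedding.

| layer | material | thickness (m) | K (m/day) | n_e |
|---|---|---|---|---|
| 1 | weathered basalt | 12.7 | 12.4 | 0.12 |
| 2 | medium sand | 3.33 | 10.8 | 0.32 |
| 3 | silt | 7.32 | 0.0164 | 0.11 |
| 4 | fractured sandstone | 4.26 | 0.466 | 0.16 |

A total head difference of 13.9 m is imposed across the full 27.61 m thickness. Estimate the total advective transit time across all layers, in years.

0.367

With flow normal to the layers, continuity requires the same specific discharge q through every layer.
Σ(b_i/K_i) = 12.7/12.4 + 3.33/10.8 + 7.32/0.0164 + 4.26/0.466 = 456.8 d.
q = Δh / Σ(b_i/K_i) = 13.9 / 456.8 = 0.03043 m/day.
In each layer the seepage velocity is v_i = q/n_i, so the layer transit time is t_i = b_i·n_i / q:
  layer 1 (weathered basalt): t_1 = 12.7 × 0.12 / 0.03043 = 50.09 d
  layer 2 (medium sand): t_2 = 3.33 × 0.32 / 0.03043 = 35.02 d
  layer 3 (silt): t_3 = 7.32 × 0.11 / 0.03043 = 26.46 d
  layer 4 (fractured sandstone): t_4 = 4.26 × 0.16 / 0.03043 = 22.40 d
Total t = Σ t_i = 134.0 days = 0.3668 years.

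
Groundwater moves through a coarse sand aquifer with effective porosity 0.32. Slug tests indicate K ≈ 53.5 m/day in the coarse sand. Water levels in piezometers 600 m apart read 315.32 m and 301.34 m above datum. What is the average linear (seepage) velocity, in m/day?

Hydraulic gradient i = (315.32 − 301.34) / 600 = 13.98 / 600 = 0.02330.
Darcy flux q = K · i = 53.50 × 0.02330 = 1.247 m/day.
Seepage velocity v = q / n_e = 1.247 / 0.32 = 3.895 m/day.

3.90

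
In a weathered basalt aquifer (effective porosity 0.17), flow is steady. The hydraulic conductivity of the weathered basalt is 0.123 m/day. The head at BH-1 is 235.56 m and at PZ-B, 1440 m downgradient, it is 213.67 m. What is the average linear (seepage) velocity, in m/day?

Hydraulic gradient i = (235.56 − 213.67) / 1440 = 21.89 / 1440 = 0.01520.
Darcy flux q = K · i = 0.1230 × 0.01520 = 0.001870 m/day.
Seepage velocity v = q / n_e = 0.001870 / 0.17 = 0.01100 m/day.

0.0110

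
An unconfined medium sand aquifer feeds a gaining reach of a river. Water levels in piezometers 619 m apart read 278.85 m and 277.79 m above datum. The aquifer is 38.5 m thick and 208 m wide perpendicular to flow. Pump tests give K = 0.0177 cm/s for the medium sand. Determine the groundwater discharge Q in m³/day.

210

Convert K: 0.0177 cm/s × 864 = 15.29 m/day.
Cross-sectional area A = 208 × 38.5 = 8008 m².
Hydraulic gradient i = (278.85 − 277.79) / 619 = 1.06 / 619 = 0.001712.
Darcy's law: Q = K · A · i = 15.29 × 8008 × 0.001712 = 209.7 m³/day.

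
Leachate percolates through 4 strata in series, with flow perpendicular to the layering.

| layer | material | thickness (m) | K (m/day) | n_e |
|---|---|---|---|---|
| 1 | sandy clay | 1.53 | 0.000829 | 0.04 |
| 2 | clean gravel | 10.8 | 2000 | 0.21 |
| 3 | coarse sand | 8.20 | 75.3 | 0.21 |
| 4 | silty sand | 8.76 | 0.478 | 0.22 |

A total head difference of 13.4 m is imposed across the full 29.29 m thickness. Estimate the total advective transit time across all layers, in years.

2.28

With flow normal to the layers, continuity requires the same specific discharge q through every layer.
Σ(b_i/K_i) = 1.53/0.000829 + 10.8/2000 + 8.20/75.3 + 8.76/0.478 = 1864 d.
q = Δh / Σ(b_i/K_i) = 13.4 / 1864 = 0.007189 m/day.
In each layer the seepage velocity is v_i = q/n_i, so the layer transit time is t_i = b_i·n_i / q:
  layer 1 (sandy clay): t_1 = 1.53 × 0.04 / 0.007189 = 8.513 d
  layer 2 (clean gravel): t_2 = 10.8 × 0.21 / 0.007189 = 315.5 d
  layer 3 (coarse sand): t_3 = 8.20 × 0.21 / 0.007189 = 239.5 d
  layer 4 (silty sand): t_4 = 8.76 × 0.22 / 0.007189 = 268.1 d
Total t = Σ t_i = 831.6 days = 2.277 years.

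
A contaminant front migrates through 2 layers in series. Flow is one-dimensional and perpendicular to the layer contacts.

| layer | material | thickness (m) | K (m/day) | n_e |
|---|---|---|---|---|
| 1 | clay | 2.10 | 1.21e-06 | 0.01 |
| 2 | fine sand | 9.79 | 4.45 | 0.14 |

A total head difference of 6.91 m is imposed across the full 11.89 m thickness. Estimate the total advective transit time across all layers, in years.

With flow normal to the layers, continuity requires the same specific discharge q through every layer.
Σ(b_i/K_i) = 2.10/1.21e-06 + 9.79/4.45 = 1.736e+06 d.
q = Δh / Σ(b_i/K_i) = 6.91 / 1.736e+06 = 3.981e-06 m/day.
In each layer the seepage velocity is v_i = q/n_i, so the layer transit time is t_i = b_i·n_i / q:
  layer 1 (clay): t_1 = 2.10 × 0.01 / 3.981e-06 = 5274 d
  layer 2 (fine sand): t_2 = 9.79 × 0.14 / 3.981e-06 = 3.442e+05 d
Total t = Σ t_i = 3.495e+05 days = 956.9 years.

957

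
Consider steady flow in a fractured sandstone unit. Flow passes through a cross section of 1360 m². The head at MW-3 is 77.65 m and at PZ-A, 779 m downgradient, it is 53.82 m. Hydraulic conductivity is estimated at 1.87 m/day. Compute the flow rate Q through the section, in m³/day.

77.8

Hydraulic gradient i = (77.65 − 53.82) / 779 = 23.83 / 779 = 0.03059.
Darcy's law: Q = K · A · i = 1.870 × 1360 × 0.03059 = 77.80 m³/day.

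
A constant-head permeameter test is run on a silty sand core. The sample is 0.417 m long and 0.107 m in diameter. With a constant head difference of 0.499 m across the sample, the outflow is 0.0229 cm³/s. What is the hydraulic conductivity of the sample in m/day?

0.184

Cross-sectional area A = π·(d/2)² = π × (0.107/2)² = 0.008992 m².
Convert discharge: 0.0229 cm³/s = 2.290e-08 m³/s.
Darcy's law rearranged: K = Q·L / (A·Δh) = 2.290e-08 × 0.417 / (0.008992 × 0.499) = 2.128e-06 m/s = 0.1839 m/day.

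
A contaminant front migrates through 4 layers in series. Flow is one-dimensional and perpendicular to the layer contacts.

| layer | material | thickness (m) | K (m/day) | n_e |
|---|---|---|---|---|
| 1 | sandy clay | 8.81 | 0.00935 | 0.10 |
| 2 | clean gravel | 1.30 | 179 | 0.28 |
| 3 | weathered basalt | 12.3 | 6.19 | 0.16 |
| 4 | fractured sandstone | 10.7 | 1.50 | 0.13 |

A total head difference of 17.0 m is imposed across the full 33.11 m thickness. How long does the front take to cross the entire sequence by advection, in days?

258

With flow normal to the layers, continuity requires the same specific discharge q through every layer.
Σ(b_i/K_i) = 8.81/0.00935 + 1.30/179 + 12.3/6.19 + 10.7/1.50 = 951.4 d.
q = Δh / Σ(b_i/K_i) = 17.0 / 951.4 = 0.01787 m/day.
In each layer the seepage velocity is v_i = q/n_i, so the layer transit time is t_i = b_i·n_i / q:
  layer 1 (sandy clay): t_1 = 8.81 × 0.10 / 0.01787 = 49.30 d
  layer 2 (clean gravel): t_2 = 1.30 × 0.28 / 0.01787 = 20.37 d
  layer 3 (weathered basalt): t_3 = 12.3 × 0.16 / 0.01787 = 110.1 d
  layer 4 (fractured sandstone): t_4 = 10.7 × 0.13 / 0.01787 = 77.84 d
Total t = Σ t_i = 257.7 days.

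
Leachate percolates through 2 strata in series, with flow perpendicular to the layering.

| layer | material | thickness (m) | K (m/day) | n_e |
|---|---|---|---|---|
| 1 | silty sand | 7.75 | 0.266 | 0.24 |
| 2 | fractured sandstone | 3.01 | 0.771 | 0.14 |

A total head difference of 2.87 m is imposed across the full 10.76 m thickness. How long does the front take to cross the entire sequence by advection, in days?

With flow normal to the layers, continuity requires the same specific discharge q through every layer.
Σ(b_i/K_i) = 7.75/0.266 + 3.01/0.771 = 33.04 d.
q = Δh / Σ(b_i/K_i) = 2.87 / 33.04 = 0.08687 m/day.
In each layer the seepage velocity is v_i = q/n_i, so the layer transit time is t_i = b_i·n_i / q:
  layer 1 (silty sand): t_1 = 7.75 × 0.24 / 0.08687 = 21.41 d
  layer 2 (fractured sandstone): t_2 = 3.01 × 0.14 / 0.08687 = 4.851 d
Total t = Σ t_i = 26.26 days.

26.3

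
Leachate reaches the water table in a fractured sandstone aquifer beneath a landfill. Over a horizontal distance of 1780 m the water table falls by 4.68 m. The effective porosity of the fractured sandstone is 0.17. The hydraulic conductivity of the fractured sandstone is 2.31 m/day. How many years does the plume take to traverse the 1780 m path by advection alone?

136

Hydraulic gradient i = Δh / L = 4.68 / 1780 = 0.002629.
Darcy flux q = K · i = 2.310 × 0.002629 = 0.006073 m/day.
Seepage velocity v = q / n_e = 0.006073 / 0.17 = 0.03573 m/day.
Travel time t = L / v = 1780 / 0.03573 = 49823 days = 136.4 years.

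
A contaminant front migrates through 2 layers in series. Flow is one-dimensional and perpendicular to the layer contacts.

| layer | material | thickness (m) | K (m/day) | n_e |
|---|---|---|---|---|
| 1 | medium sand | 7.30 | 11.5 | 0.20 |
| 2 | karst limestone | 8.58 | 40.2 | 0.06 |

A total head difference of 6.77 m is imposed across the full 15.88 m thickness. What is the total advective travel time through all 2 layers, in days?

0.247

With flow normal to the layers, continuity requires the same specific discharge q through every layer.
Σ(b_i/K_i) = 7.30/11.5 + 8.58/40.2 = 0.8482 d.
q = Δh / Σ(b_i/K_i) = 6.77 / 0.8482 = 7.981 m/day.
In each layer the seepage velocity is v_i = q/n_i, so the layer transit time is t_i = b_i·n_i / q:
  layer 1 (medium sand): t_1 = 7.30 × 0.20 / 7.981 = 0.1829 d
  layer 2 (karst limestone): t_2 = 8.58 × 0.06 / 7.981 = 0.06450 d
Total t = Σ t_i = 0.2474 days.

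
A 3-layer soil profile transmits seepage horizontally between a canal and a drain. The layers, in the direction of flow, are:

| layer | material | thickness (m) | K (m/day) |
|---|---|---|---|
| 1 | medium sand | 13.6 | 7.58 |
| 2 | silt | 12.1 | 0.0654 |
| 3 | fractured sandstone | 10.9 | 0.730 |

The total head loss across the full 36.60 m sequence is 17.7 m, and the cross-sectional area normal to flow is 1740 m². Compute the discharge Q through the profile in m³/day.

Flow is perpendicular to layering, so the layers act in series and the equivalent K is the thickness-weighted harmonic mean.
Total thickness L = 13.6 + 12.1 + 10.9 = 36.60 m.
Σ(b_i/K_i) = 13.6/7.58 + 12.1/0.0654 + 10.9/0.730 = 201.7 d.
K_eq = L / Σ(b_i/K_i) = 36.60 / 201.7 = 0.1814 m/day.
Q = K_eq · A · (Δh/L) = 0.1814 × 1740 × (17.7/36.60) = 152.7 m³/day.

153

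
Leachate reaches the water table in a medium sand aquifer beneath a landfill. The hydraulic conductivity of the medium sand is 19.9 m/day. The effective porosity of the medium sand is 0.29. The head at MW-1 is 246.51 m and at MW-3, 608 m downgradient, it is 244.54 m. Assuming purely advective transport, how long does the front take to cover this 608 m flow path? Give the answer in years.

7.49

Hydraulic gradient i = (246.51 − 244.54) / 608 = 1.97 / 608 = 0.003240.
Darcy flux q = K · i = 19.90 × 0.003240 = 0.06448 m/day.
Seepage velocity v = q / n_e = 0.06448 / 0.29 = 0.2223 m/day.
Travel time t = L / v = 608 / 0.2223 = 2735 days = 7.487 years.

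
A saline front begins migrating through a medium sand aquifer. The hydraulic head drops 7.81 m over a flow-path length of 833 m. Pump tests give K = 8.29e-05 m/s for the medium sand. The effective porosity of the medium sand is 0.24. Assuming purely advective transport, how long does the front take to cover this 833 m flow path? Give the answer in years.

Convert K: 8.29e-05 m/s × 86400 = 7.163 m/day.
Hydraulic gradient i = Δh / L = 7.81 / 833 = 0.009376.
Darcy flux q = K · i = 7.163 × 0.009376 = 0.06715 m/day.
Seepage velocity v = q / n_e = 0.06715 / 0.24 = 0.2798 m/day.
Travel time t = L / v = 833 / 0.2798 = 2977 days = 8.151 years.

8.15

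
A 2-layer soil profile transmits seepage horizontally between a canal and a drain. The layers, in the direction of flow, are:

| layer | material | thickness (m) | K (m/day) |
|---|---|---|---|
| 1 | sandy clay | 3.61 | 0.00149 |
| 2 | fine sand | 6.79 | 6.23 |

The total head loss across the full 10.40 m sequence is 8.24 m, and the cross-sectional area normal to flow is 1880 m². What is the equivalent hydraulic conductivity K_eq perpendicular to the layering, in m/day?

0.00429

Flow is perpendicular to layering, so the layers act in series and the equivalent K is the thickness-weighted harmonic mean.
Total thickness L = 3.61 + 6.79 = 10.40 m.
Σ(b_i/K_i) = 3.61/0.00149 + 6.79/6.23 = 2424 d.
K_eq = L / Σ(b_i/K_i) = 10.40 / 2424 = 0.004291 m/day.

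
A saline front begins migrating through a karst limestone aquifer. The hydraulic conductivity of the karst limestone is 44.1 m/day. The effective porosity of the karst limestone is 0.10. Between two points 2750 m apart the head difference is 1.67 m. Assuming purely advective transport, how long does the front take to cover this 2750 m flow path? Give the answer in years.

Hydraulic gradient i = Δh / L = 1.67 / 2750 = 0.0006073.
Darcy flux q = K · i = 44.10 × 0.0006073 = 0.02678 m/day.
Seepage velocity v = q / n_e = 0.02678 / 0.10 = 0.2678 m/day.
Travel time t = L / v = 2750 / 0.2678 = 10269 days = 28.11 years.

28.1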